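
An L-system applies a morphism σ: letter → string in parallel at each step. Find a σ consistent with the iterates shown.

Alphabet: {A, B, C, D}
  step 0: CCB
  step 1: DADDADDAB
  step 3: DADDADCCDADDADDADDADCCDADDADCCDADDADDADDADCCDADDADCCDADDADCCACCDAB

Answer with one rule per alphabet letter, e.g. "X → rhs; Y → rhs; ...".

A->CC, B->DAB, C->DAD, D->CCA

  step 0 ⇒ step 1: CCB ⇒ DAD·DAD·DAB
    B ↦ DAB
    C ↦ DAD
    A ↦ CC  (constrained at step 1)
    D ↦ CCA  (constrained at step 1)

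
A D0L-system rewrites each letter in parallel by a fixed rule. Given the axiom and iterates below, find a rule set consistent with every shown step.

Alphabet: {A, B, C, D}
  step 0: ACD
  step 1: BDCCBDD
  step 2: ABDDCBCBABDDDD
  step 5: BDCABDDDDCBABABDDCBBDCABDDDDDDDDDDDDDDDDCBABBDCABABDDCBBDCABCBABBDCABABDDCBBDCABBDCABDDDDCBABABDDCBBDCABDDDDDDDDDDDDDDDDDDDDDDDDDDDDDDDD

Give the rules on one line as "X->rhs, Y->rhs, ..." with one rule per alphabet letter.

A->BDC, B->AB, C->CB, D->DD

  step 1 ⇒ step 2: BDCCBDD ⇒ AB·DD·CB·CB·AB·DD·DD
    B ↦ AB
    C ↦ CB
    D ↦ DD
  step 0 ⇒ step 1: ACD ⇒ BDC·CB·DD
    A ↦ BDC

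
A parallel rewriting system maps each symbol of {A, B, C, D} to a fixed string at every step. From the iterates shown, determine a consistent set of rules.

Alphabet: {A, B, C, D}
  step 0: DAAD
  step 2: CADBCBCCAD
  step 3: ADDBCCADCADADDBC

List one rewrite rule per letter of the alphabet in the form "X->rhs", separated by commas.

  step 2 ⇒ step 3: CADBCBCCAD ⇒ AD·D·BC·C·AD·C·AD·AD·D·BC
    A ↦ D
    B ↦ C
    C ↦ AD
    D ↦ BC

A->D, B->C, C->AD, D->BC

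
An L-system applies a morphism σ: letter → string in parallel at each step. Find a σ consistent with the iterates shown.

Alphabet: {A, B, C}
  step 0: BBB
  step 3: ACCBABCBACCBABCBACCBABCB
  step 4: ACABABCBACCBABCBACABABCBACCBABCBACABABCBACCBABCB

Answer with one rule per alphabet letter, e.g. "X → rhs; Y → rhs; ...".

A->AC, B->CB, C->AB

  step 3 ⇒ step 4: ACCBABCBACCBABCBACCBABCB ⇒ AC·AB·AB·CB·AC·CB·AB·CB·AC·AB·AB·CB·AC·CB·AB·CB·AC·AB·AB·CB·AC·CB·AB·CB
    A ↦ AC
    B ↦ CB
    C ↦ AB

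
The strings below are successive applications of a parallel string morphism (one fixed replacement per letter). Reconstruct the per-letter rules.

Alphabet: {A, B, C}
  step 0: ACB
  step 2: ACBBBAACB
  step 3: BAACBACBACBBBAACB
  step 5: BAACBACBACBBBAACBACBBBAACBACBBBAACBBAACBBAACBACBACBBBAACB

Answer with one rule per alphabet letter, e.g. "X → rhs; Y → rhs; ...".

A->B, B->ACB, C->A

  step 2 ⇒ step 3: ACBBBAACB ⇒ B·A·ACB·ACB·ACB·B·B·A·ACB
    A ↦ B
    B ↦ ACB
    C ↦ A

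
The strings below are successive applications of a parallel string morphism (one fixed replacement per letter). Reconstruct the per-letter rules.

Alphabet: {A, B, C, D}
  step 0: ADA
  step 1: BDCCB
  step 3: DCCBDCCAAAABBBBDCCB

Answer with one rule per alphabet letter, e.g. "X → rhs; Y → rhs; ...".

A->B, B->DA, C->AA, D->DCC

  step 0 ⇒ step 1: ADA ⇒ B·DCC·B
    A ↦ B
    D ↦ DCC
    B ↦ DA  (constrained at step 1)
    C ↦ AA  (constrained at step 1)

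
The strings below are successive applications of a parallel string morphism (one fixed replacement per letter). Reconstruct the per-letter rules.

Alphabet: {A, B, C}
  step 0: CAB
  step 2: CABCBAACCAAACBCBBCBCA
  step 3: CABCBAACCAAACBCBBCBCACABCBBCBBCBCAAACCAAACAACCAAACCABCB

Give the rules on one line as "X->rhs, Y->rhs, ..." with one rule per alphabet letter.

  step 2 ⇒ step 3: CABCBAACCAAACBCBBCBCA ⇒ CA·BCB·AAC·CA·AAC·BCB·BCB·CA·CA·BCB·BCB·BCB·CA·AAC·CA·AAC·AAC·CA·AAC·CA·BCB
    A ↦ BCB
    B ↦ AAC
    C ↦ CA

A->BCB, B->AAC, C->CA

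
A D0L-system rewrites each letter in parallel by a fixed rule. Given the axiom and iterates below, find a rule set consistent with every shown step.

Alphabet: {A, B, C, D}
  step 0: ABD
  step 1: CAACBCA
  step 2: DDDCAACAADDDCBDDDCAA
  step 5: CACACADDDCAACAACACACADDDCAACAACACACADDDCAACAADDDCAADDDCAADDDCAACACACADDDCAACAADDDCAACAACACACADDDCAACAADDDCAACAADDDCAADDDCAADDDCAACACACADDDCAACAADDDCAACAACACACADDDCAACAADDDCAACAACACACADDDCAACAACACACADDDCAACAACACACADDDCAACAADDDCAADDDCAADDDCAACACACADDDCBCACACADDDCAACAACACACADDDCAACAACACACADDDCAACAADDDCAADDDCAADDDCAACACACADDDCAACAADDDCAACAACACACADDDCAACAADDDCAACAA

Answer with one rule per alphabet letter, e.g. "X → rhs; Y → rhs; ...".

A->CAA, B->CB, C->DDD, D->CA

  step 1 ⇒ step 2: CAACBCA ⇒ DDD·CAA·CAA·DDD·CB·DDD·CAA
    A ↦ CAA
    B ↦ CB
    C ↦ DDD
  step 0 ⇒ step 1: ABD ⇒ CAA·CB·CA
    D ↦ CA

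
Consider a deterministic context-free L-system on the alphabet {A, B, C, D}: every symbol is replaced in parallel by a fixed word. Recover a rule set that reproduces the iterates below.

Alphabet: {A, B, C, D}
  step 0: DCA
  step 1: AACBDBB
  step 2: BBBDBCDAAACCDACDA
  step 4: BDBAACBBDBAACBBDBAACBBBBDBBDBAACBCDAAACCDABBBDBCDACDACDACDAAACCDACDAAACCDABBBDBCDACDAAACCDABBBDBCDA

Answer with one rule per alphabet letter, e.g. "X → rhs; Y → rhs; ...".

A->B, B->CDA, C->BDB, D->AAC

  step 1 ⇒ step 2: AACBDBB ⇒ B·B·BDB·CDA·AAC·CDA·CDA
    A ↦ B
    B ↦ CDA
    C ↦ BDB
    D ↦ AAC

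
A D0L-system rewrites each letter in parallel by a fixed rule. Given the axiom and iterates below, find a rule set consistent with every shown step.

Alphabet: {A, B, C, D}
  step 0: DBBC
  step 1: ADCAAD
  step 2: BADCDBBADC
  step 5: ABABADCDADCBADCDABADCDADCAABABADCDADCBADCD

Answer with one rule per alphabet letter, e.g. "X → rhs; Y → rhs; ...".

  step 1 ⇒ step 2: ADCAAD ⇒ B·ADC·D·B·B·ADC
    A ↦ B
    C ↦ D
    D ↦ ADC
  step 0 ⇒ step 1: DBBC ⇒ ADC·A·A·D
    B ↦ A

A->B, B->A, C->D, D->ADC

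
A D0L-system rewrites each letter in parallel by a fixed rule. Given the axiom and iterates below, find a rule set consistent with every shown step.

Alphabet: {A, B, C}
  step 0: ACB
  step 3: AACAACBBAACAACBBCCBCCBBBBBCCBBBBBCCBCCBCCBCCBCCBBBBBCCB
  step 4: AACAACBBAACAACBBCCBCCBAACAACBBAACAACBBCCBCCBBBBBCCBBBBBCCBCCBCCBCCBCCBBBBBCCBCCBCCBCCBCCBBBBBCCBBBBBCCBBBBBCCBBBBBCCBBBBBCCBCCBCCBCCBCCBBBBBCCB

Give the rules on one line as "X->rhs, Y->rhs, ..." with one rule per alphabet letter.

  step 3 ⇒ step 4: AACAACBBAACAACBBCCBCCBBBBBCCBBBBBCCBCCBCCBCCBCCBBBBBCCB ⇒ AAC·AAC·BB·AAC·AAC·BB·CCB·CCB·AAC·AAC·BB·AAC·AAC·BB·CCB·CCB·BB·BB·CCB·BB·BB·CCB·CCB·CCB·CCB·CCB·BB·BB·CCB·CCB·CCB·CCB·CCB·BB·BB·CCB·BB·BB·CCB·BB·BB·CCB·BB·BB·CCB·BB·BB·CCB·CCB·CCB·CCB·CCB·BB·BB·CCB
    A ↦ AAC
    B ↦ CCB
    C ↦ BB

A->AAC, B->CCB, C->BB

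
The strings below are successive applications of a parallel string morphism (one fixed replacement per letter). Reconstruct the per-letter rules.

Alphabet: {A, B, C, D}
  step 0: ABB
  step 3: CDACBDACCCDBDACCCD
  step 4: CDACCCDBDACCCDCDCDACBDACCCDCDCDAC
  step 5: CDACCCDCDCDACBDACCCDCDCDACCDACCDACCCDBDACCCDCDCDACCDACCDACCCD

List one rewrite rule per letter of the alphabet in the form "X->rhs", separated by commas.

  step 4 ⇒ step 5: CDACCCDBDACCCDCDCDACBDACCCDCDCDAC ⇒ CD·AC·C·CD·CD·CD·AC·BD·AC·C·CD·CD·CD·AC·CD·AC·CD·AC·C·CD·BD·AC·C·CD·CD·CD·AC·CD·AC·CD·AC·C·CD
    A ↦ C
    B ↦ BD
    C ↦ CD
    D ↦ AC

A->C, B->BD, C->CD, D->AC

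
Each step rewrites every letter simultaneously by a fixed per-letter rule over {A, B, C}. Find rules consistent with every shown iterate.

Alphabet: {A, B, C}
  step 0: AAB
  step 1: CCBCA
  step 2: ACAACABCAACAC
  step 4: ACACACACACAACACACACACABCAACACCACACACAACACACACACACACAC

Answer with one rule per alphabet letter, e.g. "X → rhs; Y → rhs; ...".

  step 1 ⇒ step 2: CCBCA ⇒ ACA·ACA·BCA·ACA·C
    A ↦ C
    B ↦ BCA
    C ↦ ACA

A->C, B->BCA, C->ACA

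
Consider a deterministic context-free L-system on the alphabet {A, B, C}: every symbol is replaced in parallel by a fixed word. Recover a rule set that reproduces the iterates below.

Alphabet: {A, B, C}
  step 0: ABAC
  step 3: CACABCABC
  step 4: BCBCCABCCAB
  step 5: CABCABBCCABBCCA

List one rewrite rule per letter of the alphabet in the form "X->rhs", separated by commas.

A->C, B->CA, C->B

  step 4 ⇒ step 5: BCBCCABCCAB ⇒ CA·B·CA·B·B·C·CA·B·B·C·CA
    A ↦ C
    B ↦ CA
    C ↦ B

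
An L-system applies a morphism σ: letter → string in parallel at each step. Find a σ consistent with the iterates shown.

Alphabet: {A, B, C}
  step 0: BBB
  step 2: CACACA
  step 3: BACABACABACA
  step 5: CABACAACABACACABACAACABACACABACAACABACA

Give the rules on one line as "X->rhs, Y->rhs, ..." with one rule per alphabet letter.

A->CA, B->A, C->BA

  step 2 ⇒ step 3: CACACA ⇒ BA·CA·BA·CA·BA·CA
    A ↦ CA
    C ↦ BA
    B ↦ A  (constrained at step 0)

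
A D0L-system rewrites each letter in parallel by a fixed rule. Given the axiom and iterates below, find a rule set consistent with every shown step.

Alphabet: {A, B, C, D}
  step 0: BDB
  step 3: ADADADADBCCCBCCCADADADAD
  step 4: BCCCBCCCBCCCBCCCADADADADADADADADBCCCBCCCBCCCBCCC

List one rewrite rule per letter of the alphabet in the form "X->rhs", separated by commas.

A->BC, B->AD, C->AD, D->CC

  step 3 ⇒ step 4: ADADADADBCCCBCCCADADADAD ⇒ BC·CC·BC·CC·BC·CC·BC·CC·AD·AD·AD·AD·AD·AD·AD·AD·BC·CC·BC·CC·BC·CC·BC·CC
    A ↦ BC
    B ↦ AD
    C ↦ AD
    D ↦ CC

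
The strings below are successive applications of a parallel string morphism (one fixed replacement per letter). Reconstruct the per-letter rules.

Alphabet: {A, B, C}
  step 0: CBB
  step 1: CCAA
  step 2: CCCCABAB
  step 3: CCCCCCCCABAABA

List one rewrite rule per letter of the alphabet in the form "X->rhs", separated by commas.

  step 2 ⇒ step 3: CCCCABAB ⇒ CC·CC·CC·CC·AB·A·AB·A
    A ↦ AB
    B ↦ A
    C ↦ CC

A->AB, B->A, C->CC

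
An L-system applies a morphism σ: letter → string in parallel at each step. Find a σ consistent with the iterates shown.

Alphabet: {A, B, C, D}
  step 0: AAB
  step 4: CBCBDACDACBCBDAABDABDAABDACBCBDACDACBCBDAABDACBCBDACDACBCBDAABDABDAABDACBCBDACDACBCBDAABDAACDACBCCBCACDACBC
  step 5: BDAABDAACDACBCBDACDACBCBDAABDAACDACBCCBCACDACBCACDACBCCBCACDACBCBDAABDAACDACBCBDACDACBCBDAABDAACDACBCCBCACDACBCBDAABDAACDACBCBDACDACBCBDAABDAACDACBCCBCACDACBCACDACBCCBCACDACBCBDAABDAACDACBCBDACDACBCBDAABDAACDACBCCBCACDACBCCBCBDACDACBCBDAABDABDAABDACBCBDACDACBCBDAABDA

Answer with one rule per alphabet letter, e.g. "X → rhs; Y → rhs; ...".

A->CBC, B->A, C->BDA, D->CDA

  step 4 ⇒ step 5: CBCBDACDACBCBDAABDABDAABDACBCBDACDACBCBDAABDACBCBDACDACBCBDAABDABDAABDACBCBDACDACBCBDAABDAACDACBCCBCACDACBC ⇒ BDA·A·BDA·A·CDA·CBC·BDA·CDA·CBC·BDA·A·BDA·A·CDA·CBC·CBC·A·CDA·CBC·A·CDA·CBC·CBC·A·CDA·CBC·BDA·A·BDA·A·CDA·CBC·BDA·CDA·CBC·BDA·A·BDA·A·CDA·CBC·CBC·A·CDA·CBC·BDA·A·BDA·A·CDA·CBC·BDA·CDA·CBC·BDA·A·BDA·A·CDA·CBC·CBC·A·CDA·CBC·A·CDA·CBC·CBC·A·CDA·CBC·BDA·A·BDA·A·CDA·CBC·BDA·CDA·CBC·BDA·A·BDA·A·CDA·CBC·CBC·A·CDA·CBC·CBC·BDA·CDA·CBC·BDA·A·BDA·BDA·A·BDA·CBC·BDA·CDA·CBC·BDA·A·BDA
    A ↦ CBC
    B ↦ A
    C ↦ BDA
    D ↦ CDA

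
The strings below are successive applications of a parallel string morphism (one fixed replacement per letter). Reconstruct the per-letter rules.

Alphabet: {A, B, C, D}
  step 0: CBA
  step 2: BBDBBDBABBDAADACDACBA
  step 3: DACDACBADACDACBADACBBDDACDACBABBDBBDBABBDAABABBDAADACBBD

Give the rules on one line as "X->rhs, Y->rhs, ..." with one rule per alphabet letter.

A->BBD, B->DAC, C->AA, D->BA

  step 2 ⇒ step 3: BBDBBDBABBDAADACDACBA ⇒ DAC·DAC·BA·DAC·DAC·BA·DAC·BBD·DAC·DAC·BA·BBD·BBD·BA·BBD·AA·BA·BBD·AA·DAC·BBD
    A ↦ BBD
    B ↦ DAC
    C ↦ AA
    D ↦ BA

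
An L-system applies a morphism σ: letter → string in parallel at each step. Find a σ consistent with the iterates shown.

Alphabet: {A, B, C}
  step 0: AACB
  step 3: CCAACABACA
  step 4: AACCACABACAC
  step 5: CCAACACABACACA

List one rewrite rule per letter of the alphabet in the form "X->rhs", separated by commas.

  step 4 ⇒ step 5: AACCACABACAC ⇒ C·C·A·A·C·A·C·ABA·C·A·C·A
    A ↦ C
    B ↦ ABA
    C ↦ A

A->C, B->ABA, C->A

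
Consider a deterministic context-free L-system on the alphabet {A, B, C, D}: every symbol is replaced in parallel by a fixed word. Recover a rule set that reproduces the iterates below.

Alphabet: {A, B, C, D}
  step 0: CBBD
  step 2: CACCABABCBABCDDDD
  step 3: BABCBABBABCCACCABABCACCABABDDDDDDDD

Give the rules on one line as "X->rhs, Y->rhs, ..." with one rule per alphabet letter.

A->C, B->CA, C->BAB, D->DD

  step 2 ⇒ step 3: CACCABABCBABCDDDD ⇒ BAB·C·BAB·BAB·C·CA·C·CA·BAB·CA·C·CA·BAB·DD·DD·DD·DD
    A ↦ C
    B ↦ CA
    C ↦ BAB
    D ↦ DD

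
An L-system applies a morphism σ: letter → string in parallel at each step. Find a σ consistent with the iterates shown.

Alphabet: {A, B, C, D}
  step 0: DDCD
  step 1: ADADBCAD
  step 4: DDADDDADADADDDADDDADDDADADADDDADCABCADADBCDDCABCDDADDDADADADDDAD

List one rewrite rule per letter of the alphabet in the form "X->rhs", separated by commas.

A->DD, B->CA, C->BC, D->AD

  step 0 ⇒ step 1: DDCD ⇒ AD·AD·BC·AD
    C ↦ BC
    D ↦ AD
    A ↦ DD  (constrained at step 1)
    B ↦ CA  (constrained at step 1)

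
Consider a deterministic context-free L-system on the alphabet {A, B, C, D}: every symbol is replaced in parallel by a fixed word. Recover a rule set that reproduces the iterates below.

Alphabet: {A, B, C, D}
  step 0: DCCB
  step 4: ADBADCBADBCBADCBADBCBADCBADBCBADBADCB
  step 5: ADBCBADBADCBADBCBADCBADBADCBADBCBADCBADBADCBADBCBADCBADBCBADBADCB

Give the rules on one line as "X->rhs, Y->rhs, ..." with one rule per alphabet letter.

A->AD, B->CB, C->AD, D->B

  step 4 ⇒ step 5: ADBADCBADBCBADCBADBCBADCBADBCBADBADCB ⇒ AD·B·CB·AD·B·AD·CB·AD·B·CB·AD·CB·AD·B·AD·CB·AD·B·CB·AD·CB·AD·B·AD·CB·AD·B·CB·AD·CB·AD·B·CB·AD·B·AD·CB
    A ↦ AD
    B ↦ CB
    C ↦ AD
    D ↦ B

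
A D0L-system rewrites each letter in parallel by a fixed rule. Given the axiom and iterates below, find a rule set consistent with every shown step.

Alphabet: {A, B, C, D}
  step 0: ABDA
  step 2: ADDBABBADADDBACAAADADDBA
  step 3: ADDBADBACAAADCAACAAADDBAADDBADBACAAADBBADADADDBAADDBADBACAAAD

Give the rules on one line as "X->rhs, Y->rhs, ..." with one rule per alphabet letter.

A->AD, B->CAA, C->BB, D->DBA

  step 2 ⇒ step 3: ADDBABBADADDBACAAADADDBA ⇒ AD·DBA·DBA·CAA·AD·CAA·CAA·AD·DBA·AD·DBA·DBA·CAA·AD·BB·AD·AD·AD·DBA·AD·DBA·DBA·CAA·AD
    A ↦ AD
    B ↦ CAA
    C ↦ BB
    D ↦ DBA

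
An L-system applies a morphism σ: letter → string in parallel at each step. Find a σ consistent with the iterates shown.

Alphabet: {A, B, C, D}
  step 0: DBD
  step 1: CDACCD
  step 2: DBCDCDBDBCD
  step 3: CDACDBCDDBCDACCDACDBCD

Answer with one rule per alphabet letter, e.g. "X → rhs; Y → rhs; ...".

A->C, B->AC, C->DB, D->CD

  step 2 ⇒ step 3: DBCDCDBDBCD ⇒ CD·AC·DB·CD·DB·CD·AC·CD·AC·DB·CD
    B ↦ AC
    C ↦ DB
    D ↦ CD
  step 1 ⇒ step 2: CDACCD ⇒ DB·CD·C·DB·DB·CD
    A ↦ C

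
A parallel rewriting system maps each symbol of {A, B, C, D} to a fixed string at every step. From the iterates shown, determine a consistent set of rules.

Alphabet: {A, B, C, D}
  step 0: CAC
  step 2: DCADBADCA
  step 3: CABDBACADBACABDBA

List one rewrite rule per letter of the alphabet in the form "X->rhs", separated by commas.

  step 2 ⇒ step 3: DCADBADCA ⇒ CA·BD·BA·CA·D·BA·CA·BD·BA
    A ↦ BA
    B ↦ D
    C ↦ BD
    D ↦ CA

A->BA, B->D, C->BD, D->CA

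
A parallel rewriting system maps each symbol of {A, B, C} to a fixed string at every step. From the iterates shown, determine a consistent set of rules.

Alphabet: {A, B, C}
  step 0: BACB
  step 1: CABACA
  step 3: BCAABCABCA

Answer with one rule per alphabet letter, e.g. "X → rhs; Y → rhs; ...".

  step 0 ⇒ step 1: BACB ⇒ CA·B·A·CA
    A ↦ B
    B ↦ CA
    C ↦ A

A->B, B->CA, C->A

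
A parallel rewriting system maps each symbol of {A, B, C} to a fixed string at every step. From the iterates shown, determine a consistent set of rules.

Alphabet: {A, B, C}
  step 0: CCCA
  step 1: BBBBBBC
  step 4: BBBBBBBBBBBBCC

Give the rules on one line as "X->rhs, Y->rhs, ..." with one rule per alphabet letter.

A->C, B->A, C->BB

  step 0 ⇒ step 1: CCCA ⇒ BB·BB·BB·C
    A ↦ C
    C ↦ BB
    B ↦ A  (constrained at step 1)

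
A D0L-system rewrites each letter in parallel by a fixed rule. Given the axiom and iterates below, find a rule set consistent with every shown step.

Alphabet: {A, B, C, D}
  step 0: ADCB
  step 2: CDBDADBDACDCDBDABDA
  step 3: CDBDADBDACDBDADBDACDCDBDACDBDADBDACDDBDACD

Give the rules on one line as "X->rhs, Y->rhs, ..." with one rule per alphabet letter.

  step 2 ⇒ step 3: CDBDADBDACDCDBDABDA ⇒ CD·BDA·D·BDA·CD·BDA·D·BDA·CD·CD·BDA·CD·BDA·D·BDA·CD·D·BDA·CD
    A ↦ CD
    B ↦ D
    C ↦ CD
    D ↦ BDA

A->CD, B->D, C->CD, D->BDA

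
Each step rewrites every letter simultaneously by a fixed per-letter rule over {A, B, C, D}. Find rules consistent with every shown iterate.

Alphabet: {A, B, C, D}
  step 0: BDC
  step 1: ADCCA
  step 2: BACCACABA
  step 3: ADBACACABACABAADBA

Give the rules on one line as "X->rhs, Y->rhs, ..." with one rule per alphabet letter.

  step 2 ⇒ step 3: BACCACABA ⇒ AD·BA·CA·CA·BA·CA·BA·AD·BA
    A ↦ BA
    B ↦ AD
    C ↦ CA
  step 0 ⇒ step 1: BDC ⇒ AD·C·CA
    D ↦ C

A->BA, B->AD, C->CA, D->C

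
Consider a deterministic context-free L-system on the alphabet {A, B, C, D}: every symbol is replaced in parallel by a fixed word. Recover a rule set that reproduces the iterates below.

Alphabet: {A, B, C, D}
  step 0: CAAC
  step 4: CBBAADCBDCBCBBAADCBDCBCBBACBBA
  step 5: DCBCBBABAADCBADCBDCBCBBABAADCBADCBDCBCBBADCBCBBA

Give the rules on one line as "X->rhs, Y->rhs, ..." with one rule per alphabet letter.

A->BA, B->CB, C->D, D->A

  step 4 ⇒ step 5: CBBAADCBDCBCBBAADCBDCBCBBACBBA ⇒ D·CB·CB·BA·BA·A·D·CB·A·D·CB·D·CB·CB·BA·BA·A·D·CB·A·D·CB·D·CB·CB·BA·D·CB·CB·BA
    A ↦ BA
    B ↦ CB
    C ↦ D
    D ↦ A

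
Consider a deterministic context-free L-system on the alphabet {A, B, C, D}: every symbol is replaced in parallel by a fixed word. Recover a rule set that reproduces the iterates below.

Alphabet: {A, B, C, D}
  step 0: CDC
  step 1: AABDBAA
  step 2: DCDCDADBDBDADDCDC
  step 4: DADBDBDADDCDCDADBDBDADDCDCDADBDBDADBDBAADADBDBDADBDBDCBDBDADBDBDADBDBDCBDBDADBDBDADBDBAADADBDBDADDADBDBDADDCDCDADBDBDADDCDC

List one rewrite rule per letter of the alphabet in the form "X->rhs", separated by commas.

A->DC, B->DAD, C->AA, D->BDB

  step 1 ⇒ step 2: AABDBAA ⇒ DC·DC·DAD·BDB·DAD·DC·DC
    A ↦ DC
    B ↦ DAD
    D ↦ BDB
  step 0 ⇒ step 1: CDC ⇒ AA·BDB·AA
    C ↦ AA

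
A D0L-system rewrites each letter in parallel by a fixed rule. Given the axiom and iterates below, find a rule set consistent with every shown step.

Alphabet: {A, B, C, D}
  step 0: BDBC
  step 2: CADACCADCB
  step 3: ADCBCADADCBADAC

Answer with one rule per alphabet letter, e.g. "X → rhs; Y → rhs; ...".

  step 2 ⇒ step 3: CADACCADCB ⇒ AD·C·B·C·AD·AD·C·B·AD·AC
    A ↦ C
    B ↦ AC
    C ↦ AD
    D ↦ B

A->C, B->AC, C->AD, D->B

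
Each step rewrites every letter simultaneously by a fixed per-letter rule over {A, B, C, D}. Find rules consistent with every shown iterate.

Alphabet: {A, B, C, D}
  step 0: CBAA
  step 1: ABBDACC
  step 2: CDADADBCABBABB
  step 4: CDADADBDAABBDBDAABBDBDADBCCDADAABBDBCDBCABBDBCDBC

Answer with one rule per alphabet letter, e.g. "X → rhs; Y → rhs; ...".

  step 1 ⇒ step 2: ABBDACC ⇒ C·DA·DA·DB·C·ABB·ABB
    A ↦ C
    B ↦ DA
    C ↦ ABB
    D ↦ DB

A->C, B->DA, C->ABB, D->DB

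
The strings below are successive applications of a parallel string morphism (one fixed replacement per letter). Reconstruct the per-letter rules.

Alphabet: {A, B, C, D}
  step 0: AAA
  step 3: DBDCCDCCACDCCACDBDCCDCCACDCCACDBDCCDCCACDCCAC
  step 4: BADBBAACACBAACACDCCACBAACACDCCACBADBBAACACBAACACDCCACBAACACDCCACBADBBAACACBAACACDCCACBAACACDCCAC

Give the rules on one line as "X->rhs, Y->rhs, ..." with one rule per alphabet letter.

  step 3 ⇒ step 4: DBDCCDCCACDCCACDBDCCDCCACDCCACDBDCCDCCACDCCAC ⇒ BA·DB·BA·AC·AC·BA·AC·AC·DCC·AC·BA·AC·AC·DCC·AC·BA·DB·BA·AC·AC·BA·AC·AC·DCC·AC·BA·AC·AC·DCC·AC·BA·DB·BA·AC·AC·BA·AC·AC·DCC·AC·BA·AC·AC·DCC·AC
    A ↦ DCC
    B ↦ DB
    C ↦ AC
    D ↦ BA

A->DCC, B->DB, C->AC, D->BA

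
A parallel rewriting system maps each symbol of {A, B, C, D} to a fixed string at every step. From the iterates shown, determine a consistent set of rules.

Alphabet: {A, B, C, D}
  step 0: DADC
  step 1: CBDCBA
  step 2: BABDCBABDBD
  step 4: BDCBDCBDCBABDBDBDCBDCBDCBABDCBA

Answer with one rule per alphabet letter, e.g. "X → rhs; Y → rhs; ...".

  step 1 ⇒ step 2: CBDCBA ⇒ BA·BD·C·BA·BD·BD
    A ↦ BD
    B ↦ BD
    C ↦ BA
    D ↦ C

A->BD, B->BD, C->BA, D->C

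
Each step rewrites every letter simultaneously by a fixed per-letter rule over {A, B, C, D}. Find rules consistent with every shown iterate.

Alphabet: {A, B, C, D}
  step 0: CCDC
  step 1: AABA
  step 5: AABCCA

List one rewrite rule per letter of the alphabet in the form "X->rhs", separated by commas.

  step 0 ⇒ step 1: CCDC ⇒ A·A·B·A
    C ↦ A
    D ↦ B
    A ↦ C  (constrained at step 1)
    B ↦ DA  (constrained at step 1)

A->C, B->DA, C->A, D->B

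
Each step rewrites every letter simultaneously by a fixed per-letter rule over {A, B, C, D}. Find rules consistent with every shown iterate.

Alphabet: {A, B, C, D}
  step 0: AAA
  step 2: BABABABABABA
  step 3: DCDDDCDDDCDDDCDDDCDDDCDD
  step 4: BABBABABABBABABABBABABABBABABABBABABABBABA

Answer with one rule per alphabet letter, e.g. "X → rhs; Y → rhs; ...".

  step 3 ⇒ step 4: DCDDDCDDDCDDDCDDDCDDDCDD ⇒ BA·B·BA·BA·BA·B·BA·BA·BA·B·BA·BA·BA·B·BA·BA·BA·B·BA·BA·BA·B·BA·BA
    C ↦ B
    D ↦ BA
  step 2 ⇒ step 3: BABABABABABA ⇒ DC·DD·DC·DD·DC·DD·DC·DD·DC·DD·DC·DD
    A ↦ DD
  step 2 ⇒ step 3: BABABABABABA ⇒ DC·DD·DC·DD·DC·DD·DC·DD·DC·DD·DC·DD
    B ↦ DC

A->DD, B->DC, C->B, D->BA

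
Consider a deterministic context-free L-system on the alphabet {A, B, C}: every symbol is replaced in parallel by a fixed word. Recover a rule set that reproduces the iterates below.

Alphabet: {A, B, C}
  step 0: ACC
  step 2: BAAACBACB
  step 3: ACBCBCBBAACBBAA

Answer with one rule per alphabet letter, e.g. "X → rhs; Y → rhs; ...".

  step 2 ⇒ step 3: BAAACBACB ⇒ A·CB·CB·CB·BA·A·CB·BA·A
    A ↦ CB
    B ↦ A
    C ↦ BA

A->CB, B->A, C->BA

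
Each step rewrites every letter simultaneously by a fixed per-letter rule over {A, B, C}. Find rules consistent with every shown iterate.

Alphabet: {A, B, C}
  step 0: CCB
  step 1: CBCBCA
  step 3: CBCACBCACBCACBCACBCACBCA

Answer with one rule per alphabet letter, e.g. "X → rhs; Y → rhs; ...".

A->CA, B->CA, C->CB

  step 0 ⇒ step 1: CCB ⇒ CB·CB·CA
    B ↦ CA
    C ↦ CB
    A ↦ CA  (constrained at step 1)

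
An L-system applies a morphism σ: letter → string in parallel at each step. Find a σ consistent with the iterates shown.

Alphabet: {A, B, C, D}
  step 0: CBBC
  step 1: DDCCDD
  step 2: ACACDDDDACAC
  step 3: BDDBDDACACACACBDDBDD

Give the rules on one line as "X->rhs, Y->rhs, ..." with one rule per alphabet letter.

A->B, B->C, C->DD, D->AC

  step 2 ⇒ step 3: ACACDDDDACAC ⇒ B·DD·B·DD·AC·AC·AC·AC·B·DD·B·DD
    A ↦ B
    C ↦ DD
    D ↦ AC
  step 0 ⇒ step 1: CBBC ⇒ DD·C·C·DD
    B ↦ C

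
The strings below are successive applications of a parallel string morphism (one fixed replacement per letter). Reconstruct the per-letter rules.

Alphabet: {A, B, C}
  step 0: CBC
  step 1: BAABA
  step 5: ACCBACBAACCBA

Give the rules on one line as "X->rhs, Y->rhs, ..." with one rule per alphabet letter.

A->C, B->A, C->BA

  step 0 ⇒ step 1: CBC ⇒ BA·A·BA
    B ↦ A
    C ↦ BA
    A ↦ C  (constrained at step 1)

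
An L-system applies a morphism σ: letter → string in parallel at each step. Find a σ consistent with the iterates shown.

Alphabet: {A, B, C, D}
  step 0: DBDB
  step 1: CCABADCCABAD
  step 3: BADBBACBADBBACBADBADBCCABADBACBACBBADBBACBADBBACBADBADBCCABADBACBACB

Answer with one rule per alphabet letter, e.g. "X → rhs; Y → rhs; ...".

  step 0 ⇒ step 1: DBDB ⇒ CCA·BAD·CCA·BAD
    B ↦ BAD
    D ↦ CCA
    A ↦ B  (constrained at step 1)
    C ↦ BAC  (constrained at step 1)

A->B, B->BAD, C->BAC, D->CCA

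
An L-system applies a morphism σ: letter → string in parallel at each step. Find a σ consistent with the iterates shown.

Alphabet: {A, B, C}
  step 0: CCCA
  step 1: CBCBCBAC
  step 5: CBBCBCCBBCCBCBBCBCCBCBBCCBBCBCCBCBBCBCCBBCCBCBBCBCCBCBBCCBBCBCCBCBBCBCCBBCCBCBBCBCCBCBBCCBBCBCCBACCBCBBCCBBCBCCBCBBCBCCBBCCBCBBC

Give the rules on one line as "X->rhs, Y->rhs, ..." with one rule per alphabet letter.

A->AC, B->BC, C->CB

  step 0 ⇒ step 1: CCCA ⇒ CB·CB·CB·AC
    A ↦ AC
    C ↦ CB
    B ↦ BC  (constrained at step 1)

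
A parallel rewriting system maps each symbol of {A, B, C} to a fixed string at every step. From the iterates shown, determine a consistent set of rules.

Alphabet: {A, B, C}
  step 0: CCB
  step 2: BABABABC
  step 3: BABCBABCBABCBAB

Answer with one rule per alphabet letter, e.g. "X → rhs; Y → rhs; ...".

  step 2 ⇒ step 3: BABABABC ⇒ BA·BC·BA·BC·BA·BC·BA·B
    A ↦ BC
    B ↦ BA
    C ↦ B

A->BC, B->BA, C->B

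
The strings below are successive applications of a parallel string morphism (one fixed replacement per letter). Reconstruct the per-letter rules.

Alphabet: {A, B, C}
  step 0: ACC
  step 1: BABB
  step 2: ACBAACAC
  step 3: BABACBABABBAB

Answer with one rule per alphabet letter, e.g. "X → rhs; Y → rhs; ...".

  step 2 ⇒ step 3: ACBAACAC ⇒ BA·B·AC·BA·BA·B·BA·B
    A ↦ BA
    B ↦ AC
    C ↦ B

A->BA, B->AC, C->B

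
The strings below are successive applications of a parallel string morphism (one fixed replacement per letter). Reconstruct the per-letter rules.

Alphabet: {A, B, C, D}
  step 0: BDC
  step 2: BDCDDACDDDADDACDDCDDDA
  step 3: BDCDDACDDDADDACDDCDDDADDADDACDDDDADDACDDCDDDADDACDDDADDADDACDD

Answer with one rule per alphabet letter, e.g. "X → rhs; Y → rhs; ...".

  step 2 ⇒ step 3: BDCDDACDDDADDACDDCDDDA ⇒ BDC·DDA·CD·DDA·DDA·CDD·CD·DDA·DDA·DDA·CDD·DDA·DDA·CDD·CD·DDA·DDA·CD·DDA·DDA·DDA·CDD
    A ↦ CDD
    B ↦ BDC
    C ↦ CD
    D ↦ DDA

A->CDD, B->BDC, C->CD, D->DDA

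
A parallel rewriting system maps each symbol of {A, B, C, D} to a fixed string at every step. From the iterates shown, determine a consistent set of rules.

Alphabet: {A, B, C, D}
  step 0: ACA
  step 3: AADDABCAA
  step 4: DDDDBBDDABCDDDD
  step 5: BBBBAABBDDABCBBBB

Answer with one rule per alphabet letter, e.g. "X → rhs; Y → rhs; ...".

A->DD, B->A, C->BC, D->B

  step 4 ⇒ step 5: DDDDBBDDABCDDDD ⇒ B·B·B·B·A·A·B·B·DD·A·BC·B·B·B·B
    A ↦ DD
    B ↦ A
    C ↦ BC
    D ↦ B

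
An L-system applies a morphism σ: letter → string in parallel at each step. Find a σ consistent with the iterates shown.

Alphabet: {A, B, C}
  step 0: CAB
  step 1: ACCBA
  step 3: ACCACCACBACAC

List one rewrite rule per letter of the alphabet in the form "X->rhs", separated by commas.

A->C, B->BA, C->AC

  step 0 ⇒ step 1: CAB ⇒ AC·C·BA
    A ↦ C
    B ↦ BA
    C ↦ AC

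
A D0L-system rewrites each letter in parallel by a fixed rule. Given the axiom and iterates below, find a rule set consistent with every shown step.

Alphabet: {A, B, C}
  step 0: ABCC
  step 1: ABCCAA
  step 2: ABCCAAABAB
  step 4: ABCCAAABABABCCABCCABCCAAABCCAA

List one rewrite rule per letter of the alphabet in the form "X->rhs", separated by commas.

A->AB, B->CC, C->A

  step 1 ⇒ step 2: ABCCAA ⇒ AB·CC·A·A·AB·AB
    A ↦ AB
    B ↦ CC
    C ↦ A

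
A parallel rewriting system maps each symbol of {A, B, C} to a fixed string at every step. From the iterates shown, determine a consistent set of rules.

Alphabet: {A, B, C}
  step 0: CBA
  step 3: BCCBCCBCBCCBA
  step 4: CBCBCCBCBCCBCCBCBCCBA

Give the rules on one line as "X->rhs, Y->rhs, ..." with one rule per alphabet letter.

A->BA, B->C, C->BC

  step 3 ⇒ step 4: BCCBCCBCBCCBA ⇒ C·BC·BC·C·BC·BC·C·BC·C·BC·BC·C·BA
    A ↦ BA
    B ↦ C
    C ↦ BC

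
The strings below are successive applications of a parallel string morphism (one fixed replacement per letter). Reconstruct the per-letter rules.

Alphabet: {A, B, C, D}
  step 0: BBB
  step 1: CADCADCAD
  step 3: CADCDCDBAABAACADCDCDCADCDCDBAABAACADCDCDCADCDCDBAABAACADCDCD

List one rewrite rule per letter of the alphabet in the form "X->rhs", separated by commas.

A->CD, B->CAD, C->BAA, D->BAA

  step 0 ⇒ step 1: BBB ⇒ CAD·CAD·CAD
    B ↦ CAD
    A ↦ CD  (constrained at step 1)
    C ↦ BAA  (constrained at step 1)
    D ↦ BAA  (constrained at step 1)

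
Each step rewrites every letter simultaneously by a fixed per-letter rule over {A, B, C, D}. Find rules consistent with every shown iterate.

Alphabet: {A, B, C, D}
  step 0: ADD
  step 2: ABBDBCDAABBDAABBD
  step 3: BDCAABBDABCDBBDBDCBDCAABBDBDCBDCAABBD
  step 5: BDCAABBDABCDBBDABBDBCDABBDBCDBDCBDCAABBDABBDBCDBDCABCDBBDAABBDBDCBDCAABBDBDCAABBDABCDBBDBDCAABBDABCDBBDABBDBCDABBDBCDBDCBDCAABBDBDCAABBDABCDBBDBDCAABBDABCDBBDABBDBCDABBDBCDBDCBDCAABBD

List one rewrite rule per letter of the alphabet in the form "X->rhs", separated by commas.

  step 2 ⇒ step 3: ABBDBCDAABBDAABBD ⇒ BDC·A·A·BBD·A·BCD·BBD·BDC·BDC·A·A·BBD·BDC·BDC·A·A·BBD
    A ↦ BDC
    B ↦ A
    C ↦ BCD
    D ↦ BBD

A->BDC, B->A, C->BCD, D->BBD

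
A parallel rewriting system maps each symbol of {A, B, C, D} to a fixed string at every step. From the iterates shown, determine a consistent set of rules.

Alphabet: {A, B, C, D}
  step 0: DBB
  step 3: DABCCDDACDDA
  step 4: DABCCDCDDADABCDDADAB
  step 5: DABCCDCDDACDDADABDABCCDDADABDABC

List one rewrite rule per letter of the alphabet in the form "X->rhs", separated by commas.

  step 4 ⇒ step 5: DABCCDCDDADABCDDADAB ⇒ DA·B·C·CD·CD·DA·CD·DA·DA·B·DA·B·C·CD·DA·DA·B·DA·B·C
    A ↦ B
    B ↦ C
    C ↦ CD
    D ↦ DA

A->B, B->C, C->CD, D->DA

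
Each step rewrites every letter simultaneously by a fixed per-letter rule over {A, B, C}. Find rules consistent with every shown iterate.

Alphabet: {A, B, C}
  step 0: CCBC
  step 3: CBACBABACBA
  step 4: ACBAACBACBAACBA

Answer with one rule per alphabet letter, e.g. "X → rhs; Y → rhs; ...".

A->BA, B->C, C->A

  step 3 ⇒ step 4: CBACBABACBA ⇒ A·C·BA·A·C·BA·C·BA·A·C·BA
    A ↦ BA
    B ↦ C
    C ↦ A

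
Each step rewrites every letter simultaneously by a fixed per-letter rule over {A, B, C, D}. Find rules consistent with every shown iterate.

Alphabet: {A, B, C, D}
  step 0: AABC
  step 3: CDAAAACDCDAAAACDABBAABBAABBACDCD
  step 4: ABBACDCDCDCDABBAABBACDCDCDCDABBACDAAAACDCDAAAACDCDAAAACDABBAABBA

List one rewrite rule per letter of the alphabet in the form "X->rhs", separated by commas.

A->CD, B->AA, C->AB, D->BA

  step 3 ⇒ step 4: CDAAAACDCDAAAACDABBAABBAABBACDCD ⇒ AB·BA·CD·CD·CD·CD·AB·BA·AB·BA·CD·CD·CD·CD·AB·BA·CD·AA·AA·CD·CD·AA·AA·CD·CD·AA·AA·CD·AB·BA·AB·BA
    A ↦ CD
    B ↦ AA
    C ↦ AB
    D ↦ BA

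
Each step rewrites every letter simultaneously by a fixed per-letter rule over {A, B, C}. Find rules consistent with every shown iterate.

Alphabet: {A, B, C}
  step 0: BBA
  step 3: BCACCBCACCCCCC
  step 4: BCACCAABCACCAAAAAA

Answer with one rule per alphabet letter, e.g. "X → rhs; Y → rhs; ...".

  step 3 ⇒ step 4: BCACCBCACCCCCC ⇒ BC·A·CC·A·A·BC·A·CC·A·A·A·A·A·A
    A ↦ CC
    B ↦ BC
    C ↦ A

A->CC, B->BC, C->A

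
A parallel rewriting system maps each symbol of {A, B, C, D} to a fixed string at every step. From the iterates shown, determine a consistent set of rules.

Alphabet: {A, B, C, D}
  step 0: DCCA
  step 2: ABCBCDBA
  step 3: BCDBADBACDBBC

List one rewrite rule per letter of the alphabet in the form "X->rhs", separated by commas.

A->BC, B->DB, C->A, D->C

  step 2 ⇒ step 3: ABCBCDBA ⇒ BC·DB·A·DB·A·C·DB·BC
    A ↦ BC
    B ↦ DB
    C ↦ A
    D ↦ C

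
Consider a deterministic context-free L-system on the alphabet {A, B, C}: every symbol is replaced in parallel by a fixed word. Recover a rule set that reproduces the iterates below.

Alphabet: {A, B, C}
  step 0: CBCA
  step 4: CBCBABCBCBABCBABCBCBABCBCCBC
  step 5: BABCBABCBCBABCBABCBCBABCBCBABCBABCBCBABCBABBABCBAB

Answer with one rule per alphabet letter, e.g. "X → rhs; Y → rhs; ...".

A->B, B->C, C->BAB

  step 4 ⇒ step 5: CBCBABCBCBABCBABCBCBABCBCCBC ⇒ BAB·C·BAB·C·B·C·BAB·C·BAB·C·B·C·BAB·C·B·C·BAB·C·BAB·C·B·C·BAB·C·BAB·BAB·C·BAB
    A ↦ B
    B ↦ C
    C ↦ BAB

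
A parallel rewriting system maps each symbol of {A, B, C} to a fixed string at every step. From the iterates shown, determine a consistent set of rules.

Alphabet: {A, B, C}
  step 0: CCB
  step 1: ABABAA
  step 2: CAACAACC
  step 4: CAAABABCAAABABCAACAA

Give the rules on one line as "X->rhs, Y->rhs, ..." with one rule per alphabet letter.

A->C, B->AA, C->AB

  step 1 ⇒ step 2: ABABAA ⇒ C·AA·C·AA·C·C
    A ↦ C
    B ↦ AA
  step 0 ⇒ step 1: CCB ⇒ AB·AB·AA
    C ↦ AB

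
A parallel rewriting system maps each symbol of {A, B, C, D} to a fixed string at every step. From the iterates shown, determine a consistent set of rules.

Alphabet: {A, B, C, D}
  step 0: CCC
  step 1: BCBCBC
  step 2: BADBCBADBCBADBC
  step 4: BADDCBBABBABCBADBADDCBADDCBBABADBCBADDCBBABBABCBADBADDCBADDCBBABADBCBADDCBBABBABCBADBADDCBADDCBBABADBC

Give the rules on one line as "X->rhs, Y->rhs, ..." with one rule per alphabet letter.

A->DC, B->BAD, C->BC, D->BBA

  step 1 ⇒ step 2: BCBCBC ⇒ BAD·BC·BAD·BC·BAD·BC
    B ↦ BAD
    C ↦ BC
    A ↦ DC  (constrained at step 2)
    D ↦ BBA  (constrained at step 2)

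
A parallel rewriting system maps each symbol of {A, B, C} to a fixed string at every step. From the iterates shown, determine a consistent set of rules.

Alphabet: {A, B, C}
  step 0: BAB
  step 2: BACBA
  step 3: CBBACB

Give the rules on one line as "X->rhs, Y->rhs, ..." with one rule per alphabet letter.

  step 2 ⇒ step 3: BACBA ⇒ C·B·BA·C·B
    A ↦ B
    B ↦ C
    C ↦ BA

A->B, B->C, C->BA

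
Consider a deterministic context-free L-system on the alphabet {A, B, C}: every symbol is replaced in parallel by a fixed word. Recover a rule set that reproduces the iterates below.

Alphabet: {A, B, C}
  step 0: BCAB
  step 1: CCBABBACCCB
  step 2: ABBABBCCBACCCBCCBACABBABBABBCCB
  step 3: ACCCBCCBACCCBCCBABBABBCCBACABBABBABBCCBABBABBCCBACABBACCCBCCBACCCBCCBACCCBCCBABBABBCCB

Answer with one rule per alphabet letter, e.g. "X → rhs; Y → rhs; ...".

  step 2 ⇒ step 3: ABBABBCCBACCCBCCBACABBABBABBCCB ⇒ AC·CCB·CCB·AC·CCB·CCB·ABB·ABB·CCB·AC·ABB·ABB·ABB·CCB·ABB·ABB·CCB·AC·ABB·AC·CCB·CCB·AC·CCB·CCB·AC·CCB·CCB·ABB·ABB·CCB
    A ↦ AC
    B ↦ CCB
    C ↦ ABB

A->AC, B->CCB, C->ABB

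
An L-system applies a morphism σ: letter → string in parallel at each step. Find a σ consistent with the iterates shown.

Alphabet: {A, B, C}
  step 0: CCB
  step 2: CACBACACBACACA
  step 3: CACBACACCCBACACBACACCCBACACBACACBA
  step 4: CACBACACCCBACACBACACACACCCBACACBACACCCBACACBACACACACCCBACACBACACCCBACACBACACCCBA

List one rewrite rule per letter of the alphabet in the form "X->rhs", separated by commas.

A->CBA, B->CC, C->CA

  step 3 ⇒ step 4: CACBACACCCBACACBACACCCBACACBACACBA ⇒ CA·CBA·CA·CC·CBA·CA·CBA·CA·CA·CA·CC·CBA·CA·CBA·CA·CC·CBA·CA·CBA·CA·CA·CA·CC·CBA·CA·CBA·CA·CC·CBA·CA·CBA·CA·CC·CBA
    A ↦ CBA
    B ↦ CC
    C ↦ CA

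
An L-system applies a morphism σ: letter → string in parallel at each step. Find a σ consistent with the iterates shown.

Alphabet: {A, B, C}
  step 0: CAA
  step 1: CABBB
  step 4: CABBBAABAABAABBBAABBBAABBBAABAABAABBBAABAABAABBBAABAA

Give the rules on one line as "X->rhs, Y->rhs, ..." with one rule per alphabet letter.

A->B, B->BAA, C->CAB

  step 0 ⇒ step 1: CAA ⇒ CAB·B·B
    A ↦ B
    C ↦ CAB
    B ↦ BAA  (constrained at step 1)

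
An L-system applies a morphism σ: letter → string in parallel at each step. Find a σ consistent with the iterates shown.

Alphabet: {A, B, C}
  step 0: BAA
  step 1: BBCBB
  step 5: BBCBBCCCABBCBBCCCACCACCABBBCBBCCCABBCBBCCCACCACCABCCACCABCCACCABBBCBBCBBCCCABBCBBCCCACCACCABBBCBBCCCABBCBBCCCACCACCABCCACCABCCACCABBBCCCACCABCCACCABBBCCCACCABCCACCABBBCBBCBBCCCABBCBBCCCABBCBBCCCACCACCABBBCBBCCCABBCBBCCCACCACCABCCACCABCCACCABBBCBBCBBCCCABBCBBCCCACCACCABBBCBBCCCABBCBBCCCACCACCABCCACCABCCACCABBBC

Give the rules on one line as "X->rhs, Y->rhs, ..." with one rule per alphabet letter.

  step 0 ⇒ step 1: BAA ⇒ BBC·B·B
    A ↦ B
    B ↦ BBC
    C ↦ CCA  (constrained at step 1)

A->B, B->BBC, C->CCA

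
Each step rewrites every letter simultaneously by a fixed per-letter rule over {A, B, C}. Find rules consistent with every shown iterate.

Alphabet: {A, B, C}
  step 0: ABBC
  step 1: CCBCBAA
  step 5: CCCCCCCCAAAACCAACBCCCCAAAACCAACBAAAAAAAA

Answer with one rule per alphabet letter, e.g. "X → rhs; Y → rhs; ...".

  step 0 ⇒ step 1: ABBC ⇒ C·CB·CB·AA
    A ↦ C
    B ↦ CB
    C ↦ AA

A->C, B->CB, C->AA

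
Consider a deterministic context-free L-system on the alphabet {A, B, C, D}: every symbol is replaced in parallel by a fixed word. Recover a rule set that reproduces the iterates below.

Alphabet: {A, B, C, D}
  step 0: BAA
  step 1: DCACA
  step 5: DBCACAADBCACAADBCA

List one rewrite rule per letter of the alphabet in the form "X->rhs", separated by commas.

  step 0 ⇒ step 1: BAA ⇒ D·CA·CA
    A ↦ CA
    B ↦ D
    C ↦ B  (constrained at step 1)
    D ↦ A  (constrained at step 1)

A->CA, B->D, C->B, D->A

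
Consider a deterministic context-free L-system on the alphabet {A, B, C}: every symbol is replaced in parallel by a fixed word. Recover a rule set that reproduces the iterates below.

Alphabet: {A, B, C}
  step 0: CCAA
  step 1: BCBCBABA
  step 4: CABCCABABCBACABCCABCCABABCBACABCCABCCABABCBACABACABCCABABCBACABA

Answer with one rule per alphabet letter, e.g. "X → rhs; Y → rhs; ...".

A->BA, B->CA, C->BC

  step 0 ⇒ step 1: CCAA ⇒ BC·BC·BA·BA
    A ↦ BA
    C ↦ BC
    B ↦ CA  (constrained at step 1)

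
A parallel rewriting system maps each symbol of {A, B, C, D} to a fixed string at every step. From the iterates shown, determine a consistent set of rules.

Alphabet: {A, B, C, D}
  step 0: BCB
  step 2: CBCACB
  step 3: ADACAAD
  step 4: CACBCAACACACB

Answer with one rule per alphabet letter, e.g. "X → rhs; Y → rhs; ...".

  step 3 ⇒ step 4: ADACAAD ⇒ CA·CB·CA·A·CA·CA·CB
    A ↦ CA
    C ↦ A
    D ↦ CB
  step 2 ⇒ step 3: CBCACB ⇒ A·D·A·CA·A·D
    B ↦ D

A->CA, B->D, C->A, D->CB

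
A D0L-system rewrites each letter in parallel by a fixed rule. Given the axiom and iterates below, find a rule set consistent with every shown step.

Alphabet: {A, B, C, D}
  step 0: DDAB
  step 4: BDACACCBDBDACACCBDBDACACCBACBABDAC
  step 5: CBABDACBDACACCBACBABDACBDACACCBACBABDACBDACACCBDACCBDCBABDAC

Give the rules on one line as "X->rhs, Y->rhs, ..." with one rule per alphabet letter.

  step 4 ⇒ step 5: BDACACCBDBDACACCBDBDACACCBACBABDAC ⇒ C·BA·BD·AC·BD·AC·AC·C·BA·C·BA·BD·AC·BD·AC·AC·C·BA·C·BA·BD·AC·BD·AC·AC·C·BD·AC·C·BD·C·BA·BD·AC
    A ↦ BD
    B ↦ C
    C ↦ AC
    D ↦ BA

A->BD, B->C, C->AC, D->BA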